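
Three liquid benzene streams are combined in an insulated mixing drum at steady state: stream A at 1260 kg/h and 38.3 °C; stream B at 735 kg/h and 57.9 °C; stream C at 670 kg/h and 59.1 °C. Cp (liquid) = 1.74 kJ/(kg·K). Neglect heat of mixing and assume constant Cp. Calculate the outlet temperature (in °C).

T_out = 48.9 °C

Adiabatic, steady state ⇒ Σ ṁᵢCp,ᵢ(T_out − Tᵢ) = 0
Σ ṁᵢCp,ᵢTᵢ = 1260×1.74×38.3 + 735×1.74×57.9 + 670×1.74×59.1 = 226920
Σ ṁᵢCp,ᵢ = 1260×1.74 + 735×1.74 + 670×1.74 = 4637.1
T_out = 226920 / 4637.1 = 48.935 °C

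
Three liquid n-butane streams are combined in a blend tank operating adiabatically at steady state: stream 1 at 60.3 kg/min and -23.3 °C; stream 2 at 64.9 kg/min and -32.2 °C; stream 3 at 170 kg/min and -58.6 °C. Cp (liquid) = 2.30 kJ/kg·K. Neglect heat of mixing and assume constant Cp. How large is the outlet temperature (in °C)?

No heat crosses the boundary, so H_out = H_in.
T_out = Σ ṁᵢCp,ᵢTᵢ / Σ ṁᵢCp,ᵢ
      = -30951 / 678.96 = -45.585 °C

T_out = -45.6 °C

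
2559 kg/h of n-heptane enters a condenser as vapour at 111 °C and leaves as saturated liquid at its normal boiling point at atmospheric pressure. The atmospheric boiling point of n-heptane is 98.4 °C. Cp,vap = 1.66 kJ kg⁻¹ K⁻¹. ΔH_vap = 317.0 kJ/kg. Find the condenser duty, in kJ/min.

Q_c = 14400 kJ/min

vapour 111→98.4 °C: -20.916 kJ/kg
condensation at 98.4 °C: -317 kJ/kg
Δh = -20.916 + -317 = -337.92 kJ/kg
Q = ṁ·Δh = 2559 kg/h × -337.92 kJ/kg = -864730 kJ/h
|Q| = 240.2 kW = 14412 kJ/min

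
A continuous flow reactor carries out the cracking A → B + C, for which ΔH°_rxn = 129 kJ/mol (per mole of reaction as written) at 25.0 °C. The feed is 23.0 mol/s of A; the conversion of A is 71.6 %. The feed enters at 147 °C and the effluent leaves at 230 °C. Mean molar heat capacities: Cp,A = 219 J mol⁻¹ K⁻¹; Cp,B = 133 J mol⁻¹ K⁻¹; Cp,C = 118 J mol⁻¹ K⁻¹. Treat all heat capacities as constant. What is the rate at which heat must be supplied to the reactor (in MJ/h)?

Q_in = 9540 MJ/h

Extent of reaction ξ = 0.716 × 23.0 = 16.468 mol/s
Reaction term: ξ·ΔH°_rxn = 16.468 × 129 = 2124.4 kJ/s
Sensible, feed 147→25 °C: -614.51 kJ/s
Outlet flows (mol/s): A 6.532, B 16.468, C 16.468
Sensible, products 25→230 °C: 1140.6 kJ/s
Q = ΔH = 2650.5 kJ/s = 2650.5 kW
Heat supplied = 9541.7 MJ/h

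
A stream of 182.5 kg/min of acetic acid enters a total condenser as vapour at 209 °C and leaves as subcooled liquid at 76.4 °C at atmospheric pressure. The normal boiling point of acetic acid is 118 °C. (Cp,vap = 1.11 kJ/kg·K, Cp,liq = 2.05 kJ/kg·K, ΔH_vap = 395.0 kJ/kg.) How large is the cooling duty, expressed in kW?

vapour 209→118 °C: -101.01 kJ/kg
condensation at 118 °C: -395 kJ/kg
liquid 118→76.4 °C: -85.28 kJ/kg
Δh = -101.01 + -395 + -85.28 = -581.29 kJ/kg
Q = ṁ·Δh = 182.5 kg/min × -581.29 kJ/kg = -106090 kJ/min
|Q| = 1768.1 kW

Q_c = 1770 kW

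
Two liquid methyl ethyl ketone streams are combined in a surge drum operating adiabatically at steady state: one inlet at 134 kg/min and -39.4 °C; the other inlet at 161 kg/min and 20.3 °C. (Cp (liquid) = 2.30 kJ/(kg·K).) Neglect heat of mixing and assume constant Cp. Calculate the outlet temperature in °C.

T_out = -6.82 °C

Energy balance with Q = 0: Σ ṁᵢCp,ᵢ(T_out − Tᵢ) = 0
Σ ṁᵢCp,ᵢTᵢ = 134×2.30×-39.4 + 161×2.30×20.3 = -4626
Σ ṁᵢCp,ᵢ = 134×2.30 + 161×2.30 = 678.5
T_out = -4626 / 678.5 = -6.818 °C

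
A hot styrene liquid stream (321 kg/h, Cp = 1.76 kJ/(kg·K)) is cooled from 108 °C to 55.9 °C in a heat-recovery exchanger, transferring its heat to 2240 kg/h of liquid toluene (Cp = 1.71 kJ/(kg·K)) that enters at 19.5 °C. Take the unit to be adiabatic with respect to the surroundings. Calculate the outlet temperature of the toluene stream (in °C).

Heat released by hot stream: Q = 321 × 1.76 × (108 − 55.9) = 29434 kJ/h
Energy balance on cold side (adiabatic exchanger): Q = ṁ_c·Cp_c·(T_c,out − T_c,in)
T_c,out = 19.5 + 29434/(2240 × 1.71) = 27.184 °C

T_c,out = 27.2 °C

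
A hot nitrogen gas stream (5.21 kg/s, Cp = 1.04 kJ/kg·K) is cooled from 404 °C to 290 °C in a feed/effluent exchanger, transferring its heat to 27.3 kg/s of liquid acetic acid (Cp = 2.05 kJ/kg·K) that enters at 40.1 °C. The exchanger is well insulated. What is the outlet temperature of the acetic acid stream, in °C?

Heat released by hot stream: Q = 5.21 × 1.04 × (404 − 290) = 617.7 kJ/s
Energy balance on cold side (adiabatic exchanger): Q = ṁ_c·Cp_c·(T_c,out − T_c,in)
T_c,out = 40.1 + 617.7/(27.3 × 2.05) = 51.137 °C

T_c,out = 51.1 °C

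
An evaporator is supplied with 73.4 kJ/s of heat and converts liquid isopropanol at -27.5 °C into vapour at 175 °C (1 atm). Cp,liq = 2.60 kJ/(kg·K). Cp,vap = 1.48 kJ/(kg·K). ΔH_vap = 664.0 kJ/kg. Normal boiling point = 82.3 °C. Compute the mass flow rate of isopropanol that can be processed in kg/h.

Δh = 2.60×(82.3−-27.5) + 664.0 + 1.48×(175−82.3) = 1086.7 kJ/kg
Q = 73.4 kJ/s = 73.4 kJ/s = 264240 kJ/h
ṁ = Q/Δh = 264240 / 1086.7 = 243.16 kg/h

ṁ = 243 kg/h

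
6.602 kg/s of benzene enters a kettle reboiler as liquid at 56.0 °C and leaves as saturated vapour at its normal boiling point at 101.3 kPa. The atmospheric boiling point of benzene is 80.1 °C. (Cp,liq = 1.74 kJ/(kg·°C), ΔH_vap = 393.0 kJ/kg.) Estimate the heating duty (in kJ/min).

liquid 56.0→80.1 °C: 41.934 kJ/kg
vaporisation at 80.1 °C: 393 kJ/kg
Δh = 41.934 + 393 = 434.93 kJ/kg
Q = ṁ·Δh = 6.602 kg/s × 434.93 kJ/kg = 2871.4 kJ/s
|Q| = 2871.4 kW = 172290 kJ/min

Q = 172000 kJ/min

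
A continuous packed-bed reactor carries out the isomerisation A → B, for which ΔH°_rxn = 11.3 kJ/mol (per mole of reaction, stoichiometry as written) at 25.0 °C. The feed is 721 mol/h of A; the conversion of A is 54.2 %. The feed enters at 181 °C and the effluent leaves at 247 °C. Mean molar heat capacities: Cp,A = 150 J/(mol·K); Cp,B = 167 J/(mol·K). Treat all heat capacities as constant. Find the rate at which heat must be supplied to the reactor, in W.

Q_in = 3620 W

Extent of reaction ξ = 0.542 × 721 = 390.78 mol/h
Reaction term: ξ·ΔH°_rxn = 390.78 × 11.3 = 4415.8 kJ/h
Sensible, feed 181→25 °C: -16871 kJ/h
Outlet flows (mol/h): A 330.22, B 390.78
Sensible, products 25→247 °C: 25484 kJ/h
Q = ΔH = 13029 kJ/h = 3.619 kW
Heat supplied = 3619 W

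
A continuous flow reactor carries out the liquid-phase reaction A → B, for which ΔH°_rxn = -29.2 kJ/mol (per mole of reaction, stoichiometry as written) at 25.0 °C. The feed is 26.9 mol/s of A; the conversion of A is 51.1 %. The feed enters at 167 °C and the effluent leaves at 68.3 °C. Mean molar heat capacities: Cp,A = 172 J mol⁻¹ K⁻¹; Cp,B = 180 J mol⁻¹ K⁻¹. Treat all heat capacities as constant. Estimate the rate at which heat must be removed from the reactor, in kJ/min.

Extent of reaction ξ = 0.511 × 26.9 = 13.746 mol/s
Reaction term: ξ·ΔH°_rxn = 13.746 × -29.2 = -401.38 kJ/s
Sensible, feed 167→25 °C: -657.01 kJ/s
Outlet flows (mol/s): A 13.154, B 13.746
Sensible, products 25→68.3 °C: 205.1 kJ/s
Q = ΔH = -853.28 kJ/s = -853.28 kW
Heat removed = 51197 kJ/min

Q_out = 51200 kJ/min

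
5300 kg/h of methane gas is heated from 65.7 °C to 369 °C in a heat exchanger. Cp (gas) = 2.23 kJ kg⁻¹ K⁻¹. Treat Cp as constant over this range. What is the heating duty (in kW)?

Q = ṁ·Cp·ΔT = 5300 × 2.23 × (369 − 65.7) = 3.5847e+06 kJ/h
Converting: 3.5847e+06 / 3600 s = 995.75 kW

Q = 996 kW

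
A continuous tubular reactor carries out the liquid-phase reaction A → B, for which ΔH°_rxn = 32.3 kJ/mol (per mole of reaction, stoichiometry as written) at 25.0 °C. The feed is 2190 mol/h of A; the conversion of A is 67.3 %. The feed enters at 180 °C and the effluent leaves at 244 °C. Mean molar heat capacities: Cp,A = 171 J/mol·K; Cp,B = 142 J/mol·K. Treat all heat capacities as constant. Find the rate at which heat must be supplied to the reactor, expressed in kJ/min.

Q_in = 1040 kJ/min

Extent of reaction ξ = 0.673 × 2190 = 1473.9 mol/h
Reaction term: ξ·ΔH°_rxn = 1473.9 × 32.3 = 47606 kJ/h
Sensible, feed 180→25 °C: -58046 kJ/h
Outlet flows (mol/h): A 716.13, B 1473.9
Sensible, products 25→244 °C: 72653 kJ/h
Q = ΔH = 62213 kJ/h = 17.281 kW
Heat supplied = 1036.9 kJ/min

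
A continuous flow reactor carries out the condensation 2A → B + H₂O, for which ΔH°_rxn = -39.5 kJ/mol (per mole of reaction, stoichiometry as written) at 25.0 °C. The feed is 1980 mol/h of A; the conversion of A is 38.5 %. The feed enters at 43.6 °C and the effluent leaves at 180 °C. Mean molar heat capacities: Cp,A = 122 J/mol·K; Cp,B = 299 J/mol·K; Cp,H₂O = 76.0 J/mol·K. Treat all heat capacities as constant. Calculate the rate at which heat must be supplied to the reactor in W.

Extent of reaction ξ = 0.385 × 1980 / 2 = 381.15 mol/h
Reaction term: ξ·ΔH°_rxn = 381.15 × -39.5 = -15055 kJ/h
Sensible, feed 43.6→25 °C: -4493 kJ/h
Outlet flows (mol/h): A 1217.7, B 381.15, H₂O 381.15
Sensible, products 25→180 °C: 45181 kJ/h
Q = ΔH = 25633 kJ/h = 7.1202 kW
Heat supplied = 7120.2 W

Q_in = 7120 W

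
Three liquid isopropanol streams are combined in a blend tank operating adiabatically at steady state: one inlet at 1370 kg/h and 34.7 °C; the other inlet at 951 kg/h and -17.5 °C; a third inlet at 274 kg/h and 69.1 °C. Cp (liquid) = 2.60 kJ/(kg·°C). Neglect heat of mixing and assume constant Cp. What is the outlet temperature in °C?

T_out = 19.2 °C

Energy balance with Q = 0: Σ ṁᵢCp,ᵢ(T_out − Tᵢ) = 0
T_out = Σ ṁᵢCp,ᵢTᵢ / Σ ṁᵢCp,ᵢ
      = 129560 / 6747 = 19.202 °C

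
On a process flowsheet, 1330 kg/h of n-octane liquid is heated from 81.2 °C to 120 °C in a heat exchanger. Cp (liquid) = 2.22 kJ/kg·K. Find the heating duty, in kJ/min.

Q = ṁ·Cp·ΔT = 1330 × 2.22 × (120 − 81.2) = 114560 kJ/h
Converting: 114560 / 3600 s = 31.822 kW
Heating duty = 1909.3 kJ/min

Q = 1910 kJ/min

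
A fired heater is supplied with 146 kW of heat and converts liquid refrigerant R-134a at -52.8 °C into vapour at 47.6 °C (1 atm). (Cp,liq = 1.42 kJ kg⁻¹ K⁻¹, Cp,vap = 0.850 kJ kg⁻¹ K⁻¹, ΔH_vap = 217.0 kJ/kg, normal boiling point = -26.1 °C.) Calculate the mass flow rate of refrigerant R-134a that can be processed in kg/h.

Δh = 1.42×(-26.1−-52.8) + 217.0 + 0.850×(47.6−-26.1) = 317.56 kJ/kg
Q = 146 kW = 146 kJ/s = 525600 kJ/h
ṁ = Q/Δh = 525600 / 317.56 = 1655.1 kg/h

ṁ = 1660 kg/h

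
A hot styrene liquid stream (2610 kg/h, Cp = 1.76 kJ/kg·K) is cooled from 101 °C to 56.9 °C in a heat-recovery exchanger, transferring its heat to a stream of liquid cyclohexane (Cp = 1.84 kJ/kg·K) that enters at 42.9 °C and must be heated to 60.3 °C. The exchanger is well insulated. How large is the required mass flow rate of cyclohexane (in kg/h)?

ṁ_c = 6330 kg/h

Heat released by hot stream: Q = 2610 × 1.76 × (101 − 56.9) = 202580 kJ/h
Energy balance on cold side (adiabatic exchanger): Q = ṁ_c·Cp_c·(T_c,out − T_c,in)
ṁ_c = 202580 / [1.84 × (60.3 − 42.9)] = 6327.4 kg/h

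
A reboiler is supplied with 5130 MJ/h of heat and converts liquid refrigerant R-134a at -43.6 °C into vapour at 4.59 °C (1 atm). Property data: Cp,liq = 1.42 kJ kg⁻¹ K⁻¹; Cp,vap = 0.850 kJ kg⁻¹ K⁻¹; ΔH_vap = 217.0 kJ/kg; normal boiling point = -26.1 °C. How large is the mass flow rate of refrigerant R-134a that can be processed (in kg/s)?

ṁ = 5.32 kg/s

Δh = 1.42×(-26.1−-43.6) + 217.0 + 0.850×(4.59−-26.1) = 267.94 kJ/kg
Q = 5130 MJ/h = 1425 kJ/s = 1425 kJ/s
ṁ = Q/Δh = 1425 / 267.94 = 5.3184 kg/s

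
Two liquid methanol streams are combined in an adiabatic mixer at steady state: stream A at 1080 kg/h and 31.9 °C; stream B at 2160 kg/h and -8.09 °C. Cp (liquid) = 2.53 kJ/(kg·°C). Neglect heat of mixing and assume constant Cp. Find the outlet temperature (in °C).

Adiabatic, steady state ⇒ Σ ṁᵢCp,ᵢ(T_out − Tᵢ) = 0
T_out = Σ ṁᵢCp,ᵢTᵢ / Σ ṁᵢCp,ᵢ
      = 42953 / 8197.2 = 5.24 °C

T_out = 5.24 °C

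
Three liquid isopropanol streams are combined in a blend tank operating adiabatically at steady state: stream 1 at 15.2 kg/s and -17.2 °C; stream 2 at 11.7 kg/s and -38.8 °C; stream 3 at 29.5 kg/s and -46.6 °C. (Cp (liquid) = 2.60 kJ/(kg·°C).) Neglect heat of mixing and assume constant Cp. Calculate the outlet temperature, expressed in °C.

T_out = -37.1 °C

Adiabatic, steady state ⇒ Σ ṁᵢCp,ᵢ(T_out − Tᵢ) = 0
T_out = Σ ṁᵢCp,ᵢTᵢ / Σ ṁᵢCp,ᵢ
      = -5434.3 / 146.64 = -37.059 °C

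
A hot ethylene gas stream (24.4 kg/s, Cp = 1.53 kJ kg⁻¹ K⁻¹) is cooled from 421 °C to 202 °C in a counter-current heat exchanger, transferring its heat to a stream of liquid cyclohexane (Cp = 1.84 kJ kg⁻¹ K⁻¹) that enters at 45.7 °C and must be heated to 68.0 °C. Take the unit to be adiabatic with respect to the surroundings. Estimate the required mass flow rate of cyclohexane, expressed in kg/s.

Heat released by hot stream: Q = 24.4 × 1.53 × (421 − 202) = 8175.7 kJ/s
Energy balance on cold side (adiabatic exchanger): Q = ṁ_c·Cp_c·(T_c,out − T_c,in)
ṁ_c = 8175.7 / [1.84 × (68.0 − 45.7)] = 199.25 kg/s

ṁ_c = 199 kg/s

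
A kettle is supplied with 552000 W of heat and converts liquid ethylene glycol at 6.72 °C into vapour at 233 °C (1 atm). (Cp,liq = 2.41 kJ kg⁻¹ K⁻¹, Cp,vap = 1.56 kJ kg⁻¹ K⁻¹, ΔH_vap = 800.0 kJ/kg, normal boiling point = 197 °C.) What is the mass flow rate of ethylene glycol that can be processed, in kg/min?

ṁ = 25.2 kg/min

Δh = 2.41×(197−6.72) + 800.0 + 1.56×(233−197) = 1314.7 kJ/kg
Q = 552000 W = 552 kJ/s = 33120 kJ/min
ṁ = Q/Δh = 33120 / 1314.7 = 25.191 kg/min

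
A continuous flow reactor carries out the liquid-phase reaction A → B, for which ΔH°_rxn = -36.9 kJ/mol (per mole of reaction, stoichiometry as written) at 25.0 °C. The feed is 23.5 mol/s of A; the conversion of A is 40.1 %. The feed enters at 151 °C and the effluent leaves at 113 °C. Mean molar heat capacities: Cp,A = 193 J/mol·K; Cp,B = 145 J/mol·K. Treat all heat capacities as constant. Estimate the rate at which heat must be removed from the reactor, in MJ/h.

Q_out = 2020 MJ/h

Extent of reaction ξ = 0.401 × 23.5 = 9.4235 mol/s
Reaction term: ξ·ΔH°_rxn = 9.4235 × -36.9 = -347.73 kJ/s
Sensible, feed 151→25 °C: -571.47 kJ/s
Outlet flows (mol/s): A 14.076, B 9.4235
Sensible, products 25→113 °C: 359.32 kJ/s
Q = ΔH = -559.88 kJ/s = -559.88 kW
Heat removed = 2015.6 MJ/h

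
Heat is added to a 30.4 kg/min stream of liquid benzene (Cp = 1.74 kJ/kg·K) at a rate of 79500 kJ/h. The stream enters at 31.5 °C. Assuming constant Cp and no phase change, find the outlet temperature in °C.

T_out = 56.5 °C

Q = 79500 kJ/h = 1325 kJ/min
ΔT = Q/(ṁ·Cp) = 1325/(30.4×1.74) = 25.049 K
T_out = 31.5 + 25.049 = 56.549 °C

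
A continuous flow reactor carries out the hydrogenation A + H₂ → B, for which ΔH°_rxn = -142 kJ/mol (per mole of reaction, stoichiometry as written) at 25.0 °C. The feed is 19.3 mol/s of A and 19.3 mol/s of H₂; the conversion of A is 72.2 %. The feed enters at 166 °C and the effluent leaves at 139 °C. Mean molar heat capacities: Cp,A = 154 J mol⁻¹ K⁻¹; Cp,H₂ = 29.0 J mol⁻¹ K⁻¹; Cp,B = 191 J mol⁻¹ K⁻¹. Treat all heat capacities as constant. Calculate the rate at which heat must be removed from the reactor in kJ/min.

Q_out = 124000 kJ/min

Extent of reaction ξ = 0.722 × 19.3 = 13.935 mol/s
Reaction term: ξ·ΔH°_rxn = 13.935 × -142 = -1978.7 kJ/s
Sensible, feed 166→25 °C: -498 kJ/s
Outlet flows (mol/s): A 5.3654, H₂ 5.3654, B 13.935
Sensible, products 25→139 °C: 415.34 kJ/s
Q = ΔH = -2061.4 kJ/s = -2061.4 kW
Heat removed = 123680 kJ/min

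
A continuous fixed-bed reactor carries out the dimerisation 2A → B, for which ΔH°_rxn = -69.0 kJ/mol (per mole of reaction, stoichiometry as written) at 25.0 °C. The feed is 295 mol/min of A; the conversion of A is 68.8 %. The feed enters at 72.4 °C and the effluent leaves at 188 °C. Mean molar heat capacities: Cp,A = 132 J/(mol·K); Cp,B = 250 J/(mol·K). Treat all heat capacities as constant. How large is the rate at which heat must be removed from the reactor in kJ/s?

Q_out = 45.5 kJ/s

Extent of reaction ξ = 0.688 × 295 / 2 = 101.48 mol/min
Reaction term: ξ·ΔH°_rxn = 101.48 × -69.0 = -7002.1 kJ/min
Sensible, feed 72.4→25 °C: -1845.8 kJ/min
Outlet flows (mol/min): A 92.04, B 101.48
Sensible, products 25→188 °C: 6115.6 kJ/min
Q = ΔH = -2732.2 kJ/min = -45.537 kW
Heat removed = 45.537 kJ/s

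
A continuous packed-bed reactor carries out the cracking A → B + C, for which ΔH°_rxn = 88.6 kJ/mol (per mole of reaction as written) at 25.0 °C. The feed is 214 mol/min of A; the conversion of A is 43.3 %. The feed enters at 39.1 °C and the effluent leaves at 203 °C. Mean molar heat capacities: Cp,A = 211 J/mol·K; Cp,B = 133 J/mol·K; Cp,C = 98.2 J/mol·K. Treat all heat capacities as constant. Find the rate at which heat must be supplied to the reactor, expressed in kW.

Q_in = 266 kW

Extent of reaction ξ = 0.433 × 214 = 92.662 mol/min
Reaction term: ξ·ΔH°_rxn = 92.662 × 88.6 = 8209.9 kJ/min
Sensible, feed 39.1→25 °C: -636.67 kJ/min
Outlet flows (mol/min): A 121.34, B 92.662, C 92.662
Sensible, products 25→203 °C: 8370.6 kJ/min
Q = ΔH = 15944 kJ/min = 265.73 kW
Heat supplied = 265.73 kW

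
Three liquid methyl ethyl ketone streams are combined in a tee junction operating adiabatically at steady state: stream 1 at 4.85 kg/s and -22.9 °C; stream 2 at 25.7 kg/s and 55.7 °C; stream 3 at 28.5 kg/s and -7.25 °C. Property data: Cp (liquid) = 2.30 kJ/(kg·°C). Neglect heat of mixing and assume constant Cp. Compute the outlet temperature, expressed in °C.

Adiabatic, steady state ⇒ Σ ṁᵢCp,ᵢ(T_out − Tᵢ) = 0
T_out = Σ ṁᵢCp,ᵢTᵢ / Σ ṁᵢCp,ᵢ
      = 2561.7 / 135.81 = 18.862 °C

T_out = 18.9 °C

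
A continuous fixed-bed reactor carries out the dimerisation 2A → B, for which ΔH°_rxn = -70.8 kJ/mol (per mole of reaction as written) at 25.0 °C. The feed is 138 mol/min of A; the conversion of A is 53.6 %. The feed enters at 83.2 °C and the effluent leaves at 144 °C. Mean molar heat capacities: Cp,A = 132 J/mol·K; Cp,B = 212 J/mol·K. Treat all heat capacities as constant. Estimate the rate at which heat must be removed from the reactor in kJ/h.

Extent of reaction ξ = 0.536 × 138 / 2 = 36.984 mol/min
Reaction term: ξ·ΔH°_rxn = 36.984 × -70.8 = -2618.5 kJ/min
Sensible, feed 83.2→25 °C: -1060.2 kJ/min
Outlet flows (mol/min): A 64.032, B 36.984
Sensible, products 25→144 °C: 1938.8 kJ/min
Q = ΔH = -1739.8 kJ/min = -28.997 kW
Heat removed = 104390 kJ/h

Q_out = 104000 kJ/h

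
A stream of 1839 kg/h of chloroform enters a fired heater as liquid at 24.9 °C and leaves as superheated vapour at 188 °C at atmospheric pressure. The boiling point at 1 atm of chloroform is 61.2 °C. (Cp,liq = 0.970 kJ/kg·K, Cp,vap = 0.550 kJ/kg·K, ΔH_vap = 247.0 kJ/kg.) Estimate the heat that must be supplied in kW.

Q = 180 kW

liquid 24.9→61.2 °C: 35.211 kJ/kg
vaporisation at 61.2 °C: 247 kJ/kg
vapour 61.2→188 °C: 69.74 kJ/kg
Δh = 35.211 + 247 + 69.74 = 351.95 kJ/kg
Q = ṁ·Δh = 1839 kg/h × 351.95 kJ/kg = 647240 kJ/h
|Q| = 179.79 kW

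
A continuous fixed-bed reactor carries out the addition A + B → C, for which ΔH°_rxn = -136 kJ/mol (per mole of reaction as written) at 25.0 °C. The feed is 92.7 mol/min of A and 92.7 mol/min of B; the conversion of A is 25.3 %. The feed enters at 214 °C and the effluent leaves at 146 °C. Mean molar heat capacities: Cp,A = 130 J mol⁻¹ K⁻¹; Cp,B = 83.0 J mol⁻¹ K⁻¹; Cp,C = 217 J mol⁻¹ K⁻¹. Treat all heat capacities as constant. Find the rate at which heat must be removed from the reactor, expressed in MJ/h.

Extent of reaction ξ = 0.253 × 92.7 = 23.453 mol/min
Reaction term: ξ·ΔH°_rxn = 23.453 × -136 = -3189.6 kJ/min
Sensible, feed 214→25 °C: -3731.8 kJ/min
Outlet flows (mol/min): A 69.247, B 69.247, C 23.453
Sensible, products 25→146 °C: 2400.5 kJ/min
Q = ΔH = -4520.9 kJ/min = -75.349 kW
Heat removed = 271.26 MJ/h

Q_out = 271 MJ/h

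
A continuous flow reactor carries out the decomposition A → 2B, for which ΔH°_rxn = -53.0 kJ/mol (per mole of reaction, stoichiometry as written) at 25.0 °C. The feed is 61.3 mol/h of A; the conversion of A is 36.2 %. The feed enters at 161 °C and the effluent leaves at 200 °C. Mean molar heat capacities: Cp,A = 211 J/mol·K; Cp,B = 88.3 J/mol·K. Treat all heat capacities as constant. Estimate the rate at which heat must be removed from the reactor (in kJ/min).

Extent of reaction ξ = 0.362 × 61.3 = 22.191 mol/h
Reaction term: ξ·ΔH°_rxn = 22.191 × -53.0 = -1176.1 kJ/h
Sensible, feed 161→25 °C: -1759.1 kJ/h
Outlet flows (mol/h): A 39.109, B 44.381
Sensible, products 25→200 °C: 2129.9 kJ/h
Q = ΔH = -805.25 kJ/h = -0.22368 kW
Heat removed = 13.421 kJ/min

Q_out = 13.4 kJ/min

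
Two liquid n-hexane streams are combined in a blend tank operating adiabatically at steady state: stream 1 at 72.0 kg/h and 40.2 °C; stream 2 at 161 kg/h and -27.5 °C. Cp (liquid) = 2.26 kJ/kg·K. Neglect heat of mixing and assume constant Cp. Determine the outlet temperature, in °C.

T_out = -6.58 °C

Energy balance with Q = 0: Σ ṁᵢCp,ᵢ(T_out − Tᵢ) = 0
T_out = Σ ṁᵢCp,ᵢTᵢ / Σ ṁᵢCp,ᵢ
      = -3464.8 / 526.58 = -6.5798 °C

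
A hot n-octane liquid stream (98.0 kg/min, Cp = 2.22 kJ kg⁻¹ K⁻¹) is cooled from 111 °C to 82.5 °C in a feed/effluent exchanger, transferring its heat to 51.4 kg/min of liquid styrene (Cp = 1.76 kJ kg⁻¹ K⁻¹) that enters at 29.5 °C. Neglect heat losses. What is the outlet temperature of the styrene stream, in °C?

T_c,out = 98.0 °C

Heat released by hot stream: Q = 98.0 × 2.22 × (111 − 82.5) = 6200.5 kJ/min
Energy balance on cold side (adiabatic exchanger): Q = ṁ_c·Cp_c·(T_c,out − T_c,in)
T_c,out = 29.5 + 6200.5/(51.4 × 1.76) = 98.041 °C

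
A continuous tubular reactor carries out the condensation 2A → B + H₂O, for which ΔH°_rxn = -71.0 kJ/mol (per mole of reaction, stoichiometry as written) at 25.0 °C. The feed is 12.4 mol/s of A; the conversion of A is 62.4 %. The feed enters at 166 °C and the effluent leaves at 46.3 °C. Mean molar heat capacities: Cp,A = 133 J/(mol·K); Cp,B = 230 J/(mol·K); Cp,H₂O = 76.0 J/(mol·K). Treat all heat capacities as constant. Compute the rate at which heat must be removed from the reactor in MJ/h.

Q_out = 1690 MJ/h

Extent of reaction ξ = 0.624 × 12.4 / 2 = 3.8688 mol/s
Reaction term: ξ·ΔH°_rxn = 3.8688 × -71.0 = -274.68 kJ/s
Sensible, feed 166→25 °C: -232.54 kJ/s
Outlet flows (mol/s): A 4.6624, B 3.8688, H₂O 3.8688
Sensible, products 25→46.3 °C: 38.424 kJ/s
Q = ΔH = -468.8 kJ/s = -468.8 kW
Heat removed = 1687.7 MJ/h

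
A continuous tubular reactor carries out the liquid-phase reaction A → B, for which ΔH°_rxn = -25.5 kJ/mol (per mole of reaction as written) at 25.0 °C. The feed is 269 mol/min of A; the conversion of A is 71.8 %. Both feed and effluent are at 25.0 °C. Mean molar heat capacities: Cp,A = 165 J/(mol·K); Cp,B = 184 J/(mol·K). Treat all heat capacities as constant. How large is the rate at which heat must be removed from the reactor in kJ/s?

Extent of reaction ξ = 0.718 × 269 = 193.14 mol/min
Reaction term: ξ·ΔH°_rxn = 193.14 × -25.5 = -4925.1 kJ/min
Q = ΔH = -4925.1 kJ/min = -82.085 kW
Heat removed = 82.085 kJ/s

Q_out = 82.1 kJ/s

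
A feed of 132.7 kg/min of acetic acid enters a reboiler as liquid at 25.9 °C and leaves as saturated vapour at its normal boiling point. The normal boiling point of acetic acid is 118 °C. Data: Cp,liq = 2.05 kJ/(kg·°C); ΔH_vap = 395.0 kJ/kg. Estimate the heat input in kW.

liquid 25.9→118 °C: 188.8 kJ/kg
vaporisation at 118 °C: 395 kJ/kg
Δh = 188.8 + 395 = 583.8 kJ/kg
Q = ṁ·Δh = 132.7 kg/min × 583.8 kJ/kg = 77471 kJ/min
|Q| = 1291.2 kW

Q = 1290 kW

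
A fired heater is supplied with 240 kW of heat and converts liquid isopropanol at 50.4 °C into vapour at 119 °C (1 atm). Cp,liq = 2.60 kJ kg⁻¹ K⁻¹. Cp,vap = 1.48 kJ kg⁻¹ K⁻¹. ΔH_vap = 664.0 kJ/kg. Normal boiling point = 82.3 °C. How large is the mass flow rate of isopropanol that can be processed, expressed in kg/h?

Δh = 2.60×(82.3−50.4) + 664.0 + 1.48×(119−82.3) = 801.26 kJ/kg
Q = 240 kW = 240 kJ/s = 864000 kJ/h
ṁ = Q/Δh = 864000 / 801.26 = 1078.3 kg/h

ṁ = 1080 kg/h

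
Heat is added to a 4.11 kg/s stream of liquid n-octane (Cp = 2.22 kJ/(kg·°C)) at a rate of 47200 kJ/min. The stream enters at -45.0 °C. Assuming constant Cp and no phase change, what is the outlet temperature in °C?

Q = 47200 kJ/min = 786.67 kJ/s
ΔT = Q/(ṁ·Cp) = 786.67/(4.11×2.22) = 86.218 K
T_out = -45.0 + 86.218 = 41.218 °C

T_out = 41.2 °C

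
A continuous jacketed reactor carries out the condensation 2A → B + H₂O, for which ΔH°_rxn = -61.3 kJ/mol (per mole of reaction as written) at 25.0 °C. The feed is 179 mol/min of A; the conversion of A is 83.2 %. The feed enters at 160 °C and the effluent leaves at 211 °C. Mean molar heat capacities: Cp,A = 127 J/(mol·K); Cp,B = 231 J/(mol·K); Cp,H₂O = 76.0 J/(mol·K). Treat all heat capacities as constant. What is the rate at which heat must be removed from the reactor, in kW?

Extent of reaction ξ = 0.832 × 179 / 2 = 74.464 mol/min
Reaction term: ξ·ΔH°_rxn = 74.464 × -61.3 = -4564.6 kJ/min
Sensible, feed 160→25 °C: -3069 kJ/min
Outlet flows (mol/min): A 30.072, B 74.464, H₂O 74.464
Sensible, products 25→211 °C: 4962.4 kJ/min
Q = ΔH = -2671.2 kJ/min = -44.52 kW
Heat removed = 44.52 kW

Q_out = 44.5 kW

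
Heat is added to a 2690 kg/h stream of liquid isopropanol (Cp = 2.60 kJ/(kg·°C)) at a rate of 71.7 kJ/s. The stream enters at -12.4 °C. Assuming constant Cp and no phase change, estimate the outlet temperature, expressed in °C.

T_out = 24.5 °C

Q = 71.7 kJ/s = 258120 kJ/h
ΔT = Q/(ṁ·Cp) = 258120/(2690×2.60) = 36.906 K
T_out = -12.4 + 36.906 = 24.506 °C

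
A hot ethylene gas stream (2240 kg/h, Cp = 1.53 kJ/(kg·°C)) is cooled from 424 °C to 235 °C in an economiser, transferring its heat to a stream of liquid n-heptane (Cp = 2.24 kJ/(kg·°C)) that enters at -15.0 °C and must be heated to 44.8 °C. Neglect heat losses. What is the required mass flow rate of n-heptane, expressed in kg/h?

Heat released by hot stream: Q = 2240 × 1.53 × (424 − 235) = 647740 kJ/h
Energy balance on cold side (adiabatic exchanger): Q = ṁ_c·Cp_c·(T_c,out − T_c,in)
ṁ_c = 647740 / [2.24 × (44.8 − -15.0)] = 4835.6 kg/h

ṁ_c = 4840 kg/h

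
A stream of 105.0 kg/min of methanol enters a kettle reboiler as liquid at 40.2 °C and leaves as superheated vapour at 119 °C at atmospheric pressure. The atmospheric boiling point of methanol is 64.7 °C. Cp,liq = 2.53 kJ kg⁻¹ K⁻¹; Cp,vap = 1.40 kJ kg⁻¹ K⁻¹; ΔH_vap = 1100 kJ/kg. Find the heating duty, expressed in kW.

Q = 2170 kW

liquid 40.2→64.7 °C: 61.985 kJ/kg
vaporisation at 64.7 °C: 1100 kJ/kg
vapour 64.7→119 °C: 76.02 kJ/kg
Δh = 61.985 + 1100 + 76.02 = 1238 kJ/kg
Q = ṁ·Δh = 105.0 kg/min × 1238 kJ/kg = 129990 kJ/min
|Q| = 2166.5 kW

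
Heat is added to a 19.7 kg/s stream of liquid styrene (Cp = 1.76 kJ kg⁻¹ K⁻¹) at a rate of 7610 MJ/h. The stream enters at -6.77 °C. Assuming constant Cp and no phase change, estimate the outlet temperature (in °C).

T_out = 54.2 °C

Q = 7610 MJ/h = 2113.9 kJ/s
ΔT = Q/(ṁ·Cp) = 2113.9/(19.7×1.76) = 60.968 K
T_out = -6.77 + 60.968 = 54.198 °C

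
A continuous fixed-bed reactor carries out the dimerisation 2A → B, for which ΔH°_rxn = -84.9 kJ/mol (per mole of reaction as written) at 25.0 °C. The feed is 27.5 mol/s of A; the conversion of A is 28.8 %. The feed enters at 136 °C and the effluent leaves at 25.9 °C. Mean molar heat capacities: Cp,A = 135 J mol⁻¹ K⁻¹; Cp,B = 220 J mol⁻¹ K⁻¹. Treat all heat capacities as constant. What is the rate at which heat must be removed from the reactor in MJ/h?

Q_out = 2680 MJ/h

Extent of reaction ξ = 0.288 × 27.5 / 2 = 3.96 mol/s
Reaction term: ξ·ΔH°_rxn = 3.96 × -84.9 = -336.2 kJ/s
Sensible, feed 136→25 °C: -412.09 kJ/s
Outlet flows (mol/s): A 19.58, B 3.96
Sensible, products 25→25.9 °C: 3.163 kJ/s
Q = ΔH = -745.13 kJ/s = -745.13 kW
Heat removed = 2682.5 MJ/h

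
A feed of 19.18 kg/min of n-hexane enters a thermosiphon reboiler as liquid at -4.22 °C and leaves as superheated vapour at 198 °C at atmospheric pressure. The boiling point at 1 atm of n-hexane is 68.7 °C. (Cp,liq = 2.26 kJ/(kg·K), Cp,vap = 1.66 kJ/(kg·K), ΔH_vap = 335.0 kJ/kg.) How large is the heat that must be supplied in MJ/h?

Q = 822 MJ/h

liquid -4.22→68.7 °C: 164.8 kJ/kg
vaporisation at 68.7 °C: 335 kJ/kg
vapour 68.7→198 °C: 214.64 kJ/kg
Δh = 164.8 + 335 + 214.64 = 714.44 kJ/kg
Q = ṁ·Δh = 19.18 kg/min × 714.44 kJ/kg = 13703 kJ/min
|Q| = 228.38 kW = 822.17 MJ/h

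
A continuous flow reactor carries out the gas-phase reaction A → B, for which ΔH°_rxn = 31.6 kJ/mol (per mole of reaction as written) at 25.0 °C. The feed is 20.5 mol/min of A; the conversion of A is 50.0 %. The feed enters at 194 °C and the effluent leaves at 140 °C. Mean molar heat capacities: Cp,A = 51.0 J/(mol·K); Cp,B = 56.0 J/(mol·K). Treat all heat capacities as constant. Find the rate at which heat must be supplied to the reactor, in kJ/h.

Extent of reaction ξ = 0.500 × 20.5 = 10.25 mol/min
Reaction term: ξ·ΔH°_rxn = 10.25 × 31.6 = 323.9 kJ/min
Sensible, feed 194→25 °C: -176.69 kJ/min
Outlet flows (mol/min): A 10.25, B 10.25
Sensible, products 25→140 °C: 126.13 kJ/min
Q = ΔH = 273.34 kJ/min = 4.5556 kW
Heat supplied = 16400 kJ/h

Q_in = 16400 kJ/h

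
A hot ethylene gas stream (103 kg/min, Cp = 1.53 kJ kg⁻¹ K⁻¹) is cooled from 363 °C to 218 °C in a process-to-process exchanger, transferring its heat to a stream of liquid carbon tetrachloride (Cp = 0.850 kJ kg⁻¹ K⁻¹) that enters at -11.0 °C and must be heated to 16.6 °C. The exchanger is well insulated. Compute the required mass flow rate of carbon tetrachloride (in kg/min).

ṁ_c = 974 kg/min

Heat released by hot stream: Q = 103 × 1.53 × (363 − 218) = 22851 kJ/min
Energy balance on cold side (adiabatic exchanger): Q = ṁ_c·Cp_c·(T_c,out − T_c,in)
ṁ_c = 22851 / [0.850 × (16.6 − -11.0)] = 974.02 kg/min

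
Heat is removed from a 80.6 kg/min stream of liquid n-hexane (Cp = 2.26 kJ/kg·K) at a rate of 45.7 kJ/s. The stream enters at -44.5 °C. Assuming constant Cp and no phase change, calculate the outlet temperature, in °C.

Q = 45.7 kJ/s = 2742 kJ/min
ΔT = Q/(ṁ·Cp) = 2742/(80.6×2.26) = 15.053 K
T_out = -44.5 − 15.053 = -59.553 °C

T_out = -59.6 °C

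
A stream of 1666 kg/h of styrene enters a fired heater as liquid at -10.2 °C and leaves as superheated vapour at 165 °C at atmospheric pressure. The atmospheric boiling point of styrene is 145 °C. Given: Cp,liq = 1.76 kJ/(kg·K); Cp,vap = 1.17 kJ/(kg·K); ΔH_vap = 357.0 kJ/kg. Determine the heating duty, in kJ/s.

Q = 302 kJ/s

liquid -10.2→145 °C: 273.15 kJ/kg
vaporisation at 145 °C: 357 kJ/kg
vapour 145→165 °C: 23.4 kJ/kg
Δh = 273.15 + 357 + 23.4 = 653.55 kJ/kg
Q = ṁ·Δh = 1666 kg/h × 653.55 kJ/kg = 1.0888e+06 kJ/h
|Q| = 302.45 kW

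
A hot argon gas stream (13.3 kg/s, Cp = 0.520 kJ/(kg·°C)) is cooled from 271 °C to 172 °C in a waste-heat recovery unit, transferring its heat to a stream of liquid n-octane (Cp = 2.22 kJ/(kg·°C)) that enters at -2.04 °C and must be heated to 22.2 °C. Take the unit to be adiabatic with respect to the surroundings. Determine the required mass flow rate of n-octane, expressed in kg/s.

Heat released by hot stream: Q = 13.3 × 0.520 × (271 − 172) = 684.68 kJ/s
Energy balance on cold side (adiabatic exchanger): Q = ṁ_c·Cp_c·(T_c,out − T_c,in)
ṁ_c = 684.68 / [2.22 × (22.2 − -2.04)] = 12.723 kg/s

ṁ_c = 12.7 kg/s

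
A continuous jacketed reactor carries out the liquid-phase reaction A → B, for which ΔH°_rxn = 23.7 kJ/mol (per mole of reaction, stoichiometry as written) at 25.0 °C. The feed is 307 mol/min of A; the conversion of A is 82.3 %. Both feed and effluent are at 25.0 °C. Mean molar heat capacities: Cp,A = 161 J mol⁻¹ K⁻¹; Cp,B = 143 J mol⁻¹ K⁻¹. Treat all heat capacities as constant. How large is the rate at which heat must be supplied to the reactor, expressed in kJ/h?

Q_in = 359000 kJ/h

Extent of reaction ξ = 0.823 × 307 = 252.66 mol/min
Reaction term: ξ·ΔH°_rxn = 252.66 × 23.7 = 5988.1 kJ/min
Q = ΔH = 5988.1 kJ/min = 99.801 kW
Heat supplied = 359280 kJ/h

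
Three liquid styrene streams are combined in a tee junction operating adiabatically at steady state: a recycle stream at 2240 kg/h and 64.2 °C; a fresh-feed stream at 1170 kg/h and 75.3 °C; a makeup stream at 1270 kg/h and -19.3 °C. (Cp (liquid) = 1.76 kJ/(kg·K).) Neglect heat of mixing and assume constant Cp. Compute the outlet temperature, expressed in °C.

Energy balance with Q = 0: Σ ṁᵢCp,ᵢ(T_out − Tᵢ) = 0
Σ ṁᵢCp,ᵢTᵢ = 2240×1.76×64.2 + 1170×1.76×75.3 + 1270×1.76×-19.3 = 365020
Σ ṁᵢCp,ᵢ = 2240×1.76 + 1170×1.76 + 1270×1.76 = 8236.8
T_out = 365020 / 8236.8 = 44.316 °C

T_out = 44.3 °C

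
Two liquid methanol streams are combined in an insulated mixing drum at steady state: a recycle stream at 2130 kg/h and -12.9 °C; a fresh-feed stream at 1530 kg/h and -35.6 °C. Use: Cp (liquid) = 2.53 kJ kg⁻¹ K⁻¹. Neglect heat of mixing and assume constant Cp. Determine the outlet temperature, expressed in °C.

Energy balance with Q = 0: Σ ṁᵢCp,ᵢ(T_out − Tᵢ) = 0
Σ ṁᵢCp,ᵢTᵢ = 2130×2.53×-12.9 + 1530×2.53×-35.6 = -207320
Σ ṁᵢCp,ᵢ = 2130×2.53 + 1530×2.53 = 9259.8
T_out = -207320 / 9259.8 = -22.389 °C

T_out = -22.4 °C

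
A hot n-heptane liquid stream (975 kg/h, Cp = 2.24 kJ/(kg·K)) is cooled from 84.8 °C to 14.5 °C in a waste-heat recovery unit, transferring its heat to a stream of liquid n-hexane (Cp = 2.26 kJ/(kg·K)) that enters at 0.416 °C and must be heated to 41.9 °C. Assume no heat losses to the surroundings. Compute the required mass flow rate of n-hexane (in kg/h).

Heat released by hot stream: Q = 975 × 2.24 × (84.8 − 14.5) = 153540 kJ/h
Energy balance on cold side (adiabatic exchanger): Q = ṁ_c·Cp_c·(T_c,out − T_c,in)
ṁ_c = 153540 / [2.26 × (41.9 − 0.416)] = 1637.6 kg/h

ṁ_c = 1640 kg/h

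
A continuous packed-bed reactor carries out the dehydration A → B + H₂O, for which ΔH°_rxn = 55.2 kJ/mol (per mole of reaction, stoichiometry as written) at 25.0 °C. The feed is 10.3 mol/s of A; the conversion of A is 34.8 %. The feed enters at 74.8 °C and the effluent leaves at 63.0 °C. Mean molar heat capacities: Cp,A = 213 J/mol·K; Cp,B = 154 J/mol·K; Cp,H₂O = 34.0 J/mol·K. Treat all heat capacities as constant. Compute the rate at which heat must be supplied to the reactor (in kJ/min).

Q_in = 10100 kJ/min

Extent of reaction ξ = 0.348 × 10.3 = 3.5844 mol/s
Reaction term: ξ·ΔH°_rxn = 3.5844 × 55.2 = 197.86 kJ/s
Sensible, feed 74.8→25 °C: -109.26 kJ/s
Outlet flows (mol/s): A 6.7156, B 3.5844, H₂O 3.5844
Sensible, products 25→63.0 °C: 79.963 kJ/s
Q = ΔH = 168.57 kJ/s = 168.57 kW
Heat supplied = 10114 kJ/min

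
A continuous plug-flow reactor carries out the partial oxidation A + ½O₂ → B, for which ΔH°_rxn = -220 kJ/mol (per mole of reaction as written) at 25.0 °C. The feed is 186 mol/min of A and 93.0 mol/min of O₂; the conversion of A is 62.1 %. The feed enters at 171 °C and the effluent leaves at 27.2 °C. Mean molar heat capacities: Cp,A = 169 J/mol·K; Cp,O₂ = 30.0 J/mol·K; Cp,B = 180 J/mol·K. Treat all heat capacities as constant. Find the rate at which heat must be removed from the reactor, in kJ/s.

Extent of reaction ξ = 0.621 × 186 = 115.51 mol/min
Reaction term: ξ·ΔH°_rxn = 115.51 × -220 = -25411 kJ/min
Sensible, feed 171→25 °C: -4996.7 kJ/min
Outlet flows (mol/min): A 70.494, O₂ 35.247, B 115.51
Sensible, products 25→27.2 °C: 74.276 kJ/min
Q = ΔH = -30334 kJ/min = -505.56 kW
Heat removed = 505.56 kJ/s

Q_out = 506 kJ/s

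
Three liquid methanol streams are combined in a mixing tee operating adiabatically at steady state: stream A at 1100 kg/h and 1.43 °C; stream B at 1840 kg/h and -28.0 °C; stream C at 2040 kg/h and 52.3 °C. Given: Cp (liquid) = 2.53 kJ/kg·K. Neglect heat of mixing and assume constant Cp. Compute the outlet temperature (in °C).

T_out = 11.4 °C

Adiabatic, steady state ⇒ Σ ṁᵢCp,ᵢ(T_out − Tᵢ) = 0
Σ ṁᵢCp,ᵢTᵢ = 1100×2.53×1.43 + 1840×2.53×-28.0 + 2040×2.53×52.3 = 143560
Σ ṁᵢCp,ᵢ = 1100×2.53 + 1840×2.53 + 2040×2.53 = 12599
T_out = 143560 / 12599 = 11.395 °C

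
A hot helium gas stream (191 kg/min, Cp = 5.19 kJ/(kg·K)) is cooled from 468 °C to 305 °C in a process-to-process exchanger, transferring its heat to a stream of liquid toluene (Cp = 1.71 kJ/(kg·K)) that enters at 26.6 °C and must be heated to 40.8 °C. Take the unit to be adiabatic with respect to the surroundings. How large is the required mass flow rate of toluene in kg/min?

Heat released by hot stream: Q = 191 × 5.19 × (468 − 305) = 161580 kJ/min
Energy balance on cold side (adiabatic exchanger): Q = ṁ_c·Cp_c·(T_c,out − T_c,in)
ṁ_c = 161580 / [1.71 × (40.8 − 26.6)] = 6654.3 kg/min

ṁ_c = 6650 kg/min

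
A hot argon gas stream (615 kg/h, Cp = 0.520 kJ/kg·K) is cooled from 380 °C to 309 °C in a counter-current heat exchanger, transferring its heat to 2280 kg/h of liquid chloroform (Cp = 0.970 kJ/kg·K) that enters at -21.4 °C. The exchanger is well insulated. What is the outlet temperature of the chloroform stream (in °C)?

T_c,out = -11.1 °C

Heat released by hot stream: Q = 615 × 0.520 × (380 − 309) = 22706 kJ/h
Energy balance on cold side (adiabatic exchanger): Q = ṁ_c·Cp_c·(T_c,out − T_c,in)
T_c,out = -21.4 + 22706/(2280 × 0.970) = -11.133 °C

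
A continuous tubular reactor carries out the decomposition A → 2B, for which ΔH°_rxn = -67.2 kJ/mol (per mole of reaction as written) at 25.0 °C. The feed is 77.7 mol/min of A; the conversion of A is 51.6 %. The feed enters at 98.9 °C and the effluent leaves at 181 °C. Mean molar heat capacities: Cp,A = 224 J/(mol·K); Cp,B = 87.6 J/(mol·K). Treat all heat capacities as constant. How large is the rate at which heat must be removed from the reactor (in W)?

Extent of reaction ξ = 0.516 × 77.7 = 40.093 mol/min
Reaction term: ξ·ΔH°_rxn = 40.093 × -67.2 = -2694.3 kJ/min
Sensible, feed 98.9→25 °C: -1286.2 kJ/min
Outlet flows (mol/min): A 37.607, B 80.186
Sensible, products 25→181 °C: 2409.9 kJ/min
Q = ΔH = -1570.6 kJ/min = -26.176 kW
Heat removed = 26176 W

Q_out = 26200 W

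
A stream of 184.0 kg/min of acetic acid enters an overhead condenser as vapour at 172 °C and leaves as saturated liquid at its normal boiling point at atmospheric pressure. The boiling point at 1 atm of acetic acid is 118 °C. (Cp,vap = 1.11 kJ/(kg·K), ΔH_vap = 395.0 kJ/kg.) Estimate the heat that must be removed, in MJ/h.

Q_c = 5020 MJ/h

vapour 172→118 °C: -59.94 kJ/kg
condensation at 118 °C: -395 kJ/kg
Δh = -59.94 + -395 = -454.94 kJ/kg
Q = ṁ·Δh = 184.0 kg/min × -454.94 kJ/kg = -83709 kJ/min
|Q| = 1395.1 kW = 5022.5 MJ/h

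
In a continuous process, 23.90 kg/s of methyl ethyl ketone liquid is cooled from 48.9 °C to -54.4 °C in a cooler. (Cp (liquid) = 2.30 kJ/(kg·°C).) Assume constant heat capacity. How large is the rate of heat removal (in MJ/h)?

Q = ṁ·Cp·ΔT = 23.90 × 2.30 × (-54.4 − 48.9) = -5678.4 kJ/s
Cooling duty = 20442 MJ/h

Q_c = 20400 MJ/h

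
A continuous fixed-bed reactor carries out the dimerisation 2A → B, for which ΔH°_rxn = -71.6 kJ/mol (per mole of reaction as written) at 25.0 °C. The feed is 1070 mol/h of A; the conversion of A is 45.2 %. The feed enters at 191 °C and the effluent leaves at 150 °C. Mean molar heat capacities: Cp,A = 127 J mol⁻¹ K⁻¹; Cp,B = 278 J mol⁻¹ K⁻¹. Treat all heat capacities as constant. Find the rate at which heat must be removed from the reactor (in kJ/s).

Q_out = 6.16 kJ/s

Extent of reaction ξ = 0.452 × 1070 / 2 = 241.82 mol/h
Reaction term: ξ·ΔH°_rxn = 241.82 × -71.6 = -17314 kJ/h
Sensible, feed 191→25 °C: -22558 kJ/h
Outlet flows (mol/h): A 586.36, B 241.82
Sensible, products 25→150 °C: 17712 kJ/h
Q = ΔH = -22160 kJ/h = -6.1557 kW
Heat removed = 6.1557 kJ/s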